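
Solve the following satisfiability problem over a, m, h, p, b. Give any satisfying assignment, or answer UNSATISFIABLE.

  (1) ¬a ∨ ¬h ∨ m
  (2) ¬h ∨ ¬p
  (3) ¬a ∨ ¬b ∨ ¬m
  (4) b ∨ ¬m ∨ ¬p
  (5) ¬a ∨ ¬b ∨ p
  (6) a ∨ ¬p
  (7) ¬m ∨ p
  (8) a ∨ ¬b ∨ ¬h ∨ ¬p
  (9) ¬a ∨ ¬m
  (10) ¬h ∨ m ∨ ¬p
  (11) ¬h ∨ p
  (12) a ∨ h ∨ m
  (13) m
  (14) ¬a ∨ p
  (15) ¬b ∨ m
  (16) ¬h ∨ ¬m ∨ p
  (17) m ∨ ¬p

Unsatisfiable — no assignment works.

Case a = True:
  (¬a ∨ ¬m) forces m = False.
  Clause (m) is falsified — contradiction.
Case a = False:
  (a ∨ ¬p) forces p = False.
  (¬m ∨ p) forces m = False.
  Clause (m) is falsified — contradiction.
Both cases fail, so the formula is unsatisfiable.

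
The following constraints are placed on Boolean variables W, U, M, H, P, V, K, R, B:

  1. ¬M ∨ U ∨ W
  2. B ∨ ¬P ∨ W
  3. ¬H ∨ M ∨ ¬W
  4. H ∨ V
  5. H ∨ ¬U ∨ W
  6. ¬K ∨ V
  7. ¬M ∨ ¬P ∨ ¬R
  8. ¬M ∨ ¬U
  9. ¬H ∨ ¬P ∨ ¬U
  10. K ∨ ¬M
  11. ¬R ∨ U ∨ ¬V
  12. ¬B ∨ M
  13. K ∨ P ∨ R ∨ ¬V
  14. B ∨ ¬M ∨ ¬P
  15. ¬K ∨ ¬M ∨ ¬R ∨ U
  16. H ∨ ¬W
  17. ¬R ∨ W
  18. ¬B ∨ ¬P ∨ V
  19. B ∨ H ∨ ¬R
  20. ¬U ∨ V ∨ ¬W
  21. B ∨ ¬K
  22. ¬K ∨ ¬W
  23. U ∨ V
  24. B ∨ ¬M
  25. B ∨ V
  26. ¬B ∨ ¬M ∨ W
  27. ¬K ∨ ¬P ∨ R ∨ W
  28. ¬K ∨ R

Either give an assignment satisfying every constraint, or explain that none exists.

Case W = True:
  (H ∨ ¬W) forces H = True.
  (¬H ∨ M ∨ ¬W) forces M = True.
  (¬M ∨ ¬U) forces U = False.
  (K ∨ ¬M) forces K = True.
  Clause (¬K ∨ ¬W) is falsified — contradiction.
Case W = False:
  (¬R ∨ W) forces R = False.
  (¬K ∨ R) forces K = False.
  (K ∨ ¬M) forces M = False.
  (¬B ∨ M) forces B = False.
  (B ∨ ¬P ∨ W) forces P = False.
  (K ∨ P ∨ R ∨ ¬V) forces V = False.
  Clause (B ∨ V) is falsified — contradiction.
Both cases fail, so the formula is unsatisfiable.

No satisfying assignment exists.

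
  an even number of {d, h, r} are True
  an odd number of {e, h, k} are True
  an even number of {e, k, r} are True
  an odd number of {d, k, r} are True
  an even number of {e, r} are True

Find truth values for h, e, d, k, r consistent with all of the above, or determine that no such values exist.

h: True, e: False, d: True, k: False, r: False

{d, h, r}: 2 true → even ✓
{e, h, k}: 1 true → odd ✓
{e, k, r}: 0 true → even ✓
{d, k, r}: 1 true → odd ✓
{e, r}: 0 true → even ✓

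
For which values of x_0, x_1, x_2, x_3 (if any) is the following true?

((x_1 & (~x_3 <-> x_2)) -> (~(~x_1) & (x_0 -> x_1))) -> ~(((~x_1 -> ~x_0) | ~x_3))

x_0: True, x_1: False, x_2: False, x_3: True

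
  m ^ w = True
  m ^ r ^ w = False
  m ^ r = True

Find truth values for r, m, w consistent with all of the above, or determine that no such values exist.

r = True, m = False, w = True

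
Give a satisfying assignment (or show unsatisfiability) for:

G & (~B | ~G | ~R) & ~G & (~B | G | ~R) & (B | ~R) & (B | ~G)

No satisfying assignment exists.

Case G = True:
  Clause (~G) is falsified — contradiction.
Case G = False:
  Clause (G) is falsified — contradiction.
Both cases fail, so the formula is unsatisfiable.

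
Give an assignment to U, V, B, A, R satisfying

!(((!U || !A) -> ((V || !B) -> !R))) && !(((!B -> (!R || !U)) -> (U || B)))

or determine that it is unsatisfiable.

U: False, V: True, B: False, A: True, R: True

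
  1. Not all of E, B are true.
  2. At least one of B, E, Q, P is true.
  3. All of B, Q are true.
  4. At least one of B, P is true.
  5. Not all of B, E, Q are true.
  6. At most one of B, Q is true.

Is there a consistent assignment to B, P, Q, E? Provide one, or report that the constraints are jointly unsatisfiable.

Unsatisfiable

Case Q = True:
  (3) forces B = True.
  Constraint (6) is violated (B=T, Q=T) — contradiction.
Case Q = False:
  Constraint (3) is violated (Q=F) — contradiction.
Both cases fail — unsatisfiable.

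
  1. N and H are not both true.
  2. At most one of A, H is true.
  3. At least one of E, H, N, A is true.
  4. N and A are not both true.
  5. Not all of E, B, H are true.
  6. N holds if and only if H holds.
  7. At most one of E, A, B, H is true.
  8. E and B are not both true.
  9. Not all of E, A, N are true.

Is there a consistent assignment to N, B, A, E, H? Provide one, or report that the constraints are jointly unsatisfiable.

N = False, B = False, A = False, E = True, H = False

  (1) N=F, H=F — not both ✓
  (2) {A, H}: 0 true — at most one ✓
  (3) {E, H, N, A}: 1 true — at least one ✓
  (4) N=F, A=F — not both ✓
  (5) {E, B, H}: 1/3 true — not all ✓
  (6) N=F, H=F — same ✓
  (7) {E, A, B, H}: 1 true — at most one ✓
  (8) E=T, B=F — not both ✓
  (9) {E, A, N}: 1/3 true — not all ✓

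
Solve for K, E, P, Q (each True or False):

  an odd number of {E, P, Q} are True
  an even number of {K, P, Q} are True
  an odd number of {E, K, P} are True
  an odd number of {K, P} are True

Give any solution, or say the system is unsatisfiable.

K=T; E=F; P=F; Q=T

{E, P, Q}: 1 true → odd ✓
{K, P, Q}: 2 true → even ✓
{E, K, P}: 1 true → odd ✓
{K, P}: 1 true → odd ✓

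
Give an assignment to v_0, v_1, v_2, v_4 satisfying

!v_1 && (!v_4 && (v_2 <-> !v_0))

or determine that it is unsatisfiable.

v_0 = True; v_1 = False; v_2 = False; v_4 = False

  !v_1 = True
  !v_4 && (v_2 <-> !v_0) = True
    !v_4 = True
    v_2 <-> !v_0 = True
      !v_0 = False
Both conjuncts True, so the formula holds.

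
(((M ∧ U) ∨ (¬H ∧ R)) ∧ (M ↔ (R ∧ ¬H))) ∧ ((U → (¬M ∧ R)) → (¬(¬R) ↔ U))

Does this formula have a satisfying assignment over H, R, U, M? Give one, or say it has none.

H = False, R = True, U = True, M = True

  ((M ∧ U) ∨ (¬H ∧ R)) ∧ (M ↔ (R ∧ ¬H)) = True
    (M ∧ U) ∨ (¬H ∧ R) = True
      M ∧ U = True
      ¬H ∧ R = True
        ¬H = True
    M ↔ (R ∧ ¬H) = True
      R ∧ ¬H = True
        ¬H = True
  (U → (¬M ∧ R)) → (¬(¬R) ↔ U) = True
    U → (¬M ∧ R) = False
      ¬M ∧ R = False
        ¬M = False
    ¬(¬R) ↔ U = True
      ¬(¬R) = True
        ¬R = False
Both conjuncts True, so the formula holds.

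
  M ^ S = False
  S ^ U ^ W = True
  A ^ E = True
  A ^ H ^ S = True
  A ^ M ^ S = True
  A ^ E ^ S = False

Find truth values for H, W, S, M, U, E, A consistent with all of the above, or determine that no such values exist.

H = True, W = True, S = True, M = True, U = True, E = False, A = True

M ^ S = T ^ T = False ✓
S ^ U ^ W = T ^ T ^ T = True ✓
A ^ E = T ^ F = True ✓
A ^ H ^ S = T ^ T ^ T = True ✓
A ^ M ^ S = T ^ T ^ T = True ✓
A ^ E ^ S = T ^ F ^ T = False ✓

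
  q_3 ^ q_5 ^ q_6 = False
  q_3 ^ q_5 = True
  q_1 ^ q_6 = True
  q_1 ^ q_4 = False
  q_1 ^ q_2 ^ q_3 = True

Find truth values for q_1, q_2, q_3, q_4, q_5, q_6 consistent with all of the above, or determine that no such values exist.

q_1 = False; q_2 = False; q_3 = True; q_4 = False; q_5 = False; q_6 = True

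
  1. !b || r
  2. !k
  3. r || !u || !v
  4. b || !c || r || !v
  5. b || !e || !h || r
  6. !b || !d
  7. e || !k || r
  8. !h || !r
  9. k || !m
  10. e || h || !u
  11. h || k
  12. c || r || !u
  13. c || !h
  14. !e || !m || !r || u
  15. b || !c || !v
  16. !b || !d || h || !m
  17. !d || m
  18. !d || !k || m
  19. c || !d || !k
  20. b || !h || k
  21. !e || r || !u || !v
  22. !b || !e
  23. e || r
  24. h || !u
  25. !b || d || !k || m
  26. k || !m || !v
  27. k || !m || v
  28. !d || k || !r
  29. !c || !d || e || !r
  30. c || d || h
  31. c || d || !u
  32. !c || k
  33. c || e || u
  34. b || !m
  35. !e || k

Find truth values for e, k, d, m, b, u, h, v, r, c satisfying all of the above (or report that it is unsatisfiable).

UNSATISFIABLE

Case k = True:
  Clause (!k) is falsified — contradiction.
Case k = False:
  (k || !m) forces m = False.
  (h || k) forces h = True.
  (!h || !r) forces r = False.
  (!b || r) forces b = False.
  Clause (b || !h || k) is falsified — contradiction.
Both cases fail, so the formula is unsatisfiable.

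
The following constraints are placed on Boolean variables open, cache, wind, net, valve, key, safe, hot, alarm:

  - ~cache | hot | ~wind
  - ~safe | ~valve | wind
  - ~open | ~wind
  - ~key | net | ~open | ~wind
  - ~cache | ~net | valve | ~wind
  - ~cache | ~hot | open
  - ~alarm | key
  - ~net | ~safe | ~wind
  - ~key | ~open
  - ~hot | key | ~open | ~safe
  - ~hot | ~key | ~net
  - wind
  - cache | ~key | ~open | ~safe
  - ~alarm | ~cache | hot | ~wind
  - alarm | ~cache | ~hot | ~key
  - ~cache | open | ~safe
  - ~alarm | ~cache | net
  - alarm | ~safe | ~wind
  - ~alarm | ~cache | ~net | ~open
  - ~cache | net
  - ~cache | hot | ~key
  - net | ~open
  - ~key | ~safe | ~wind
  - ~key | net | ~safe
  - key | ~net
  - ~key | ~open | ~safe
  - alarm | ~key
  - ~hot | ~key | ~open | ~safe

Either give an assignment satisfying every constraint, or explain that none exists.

open: False; cache: False; wind: True; net: False; valve: True; key: False; safe: False; hot: True; alarm: False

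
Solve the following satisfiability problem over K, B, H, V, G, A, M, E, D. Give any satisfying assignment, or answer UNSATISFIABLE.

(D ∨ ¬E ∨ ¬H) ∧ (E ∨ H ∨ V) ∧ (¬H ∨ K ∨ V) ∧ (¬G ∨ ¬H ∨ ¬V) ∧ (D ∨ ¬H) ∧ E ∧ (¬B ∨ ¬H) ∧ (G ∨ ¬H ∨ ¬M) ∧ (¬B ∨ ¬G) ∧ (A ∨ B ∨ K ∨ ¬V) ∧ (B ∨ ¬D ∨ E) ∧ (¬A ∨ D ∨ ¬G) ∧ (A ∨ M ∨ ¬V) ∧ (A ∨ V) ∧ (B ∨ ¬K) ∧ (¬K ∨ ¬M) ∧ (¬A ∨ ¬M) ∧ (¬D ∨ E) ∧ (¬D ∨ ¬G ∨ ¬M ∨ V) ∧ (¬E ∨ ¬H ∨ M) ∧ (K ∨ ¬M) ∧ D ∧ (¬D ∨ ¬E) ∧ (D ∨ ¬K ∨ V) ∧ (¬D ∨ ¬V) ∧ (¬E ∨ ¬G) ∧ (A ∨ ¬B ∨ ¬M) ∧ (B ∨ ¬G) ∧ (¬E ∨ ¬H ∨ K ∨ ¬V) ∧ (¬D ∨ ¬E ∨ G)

Case E = True:
  (D) forces D = True.
  Clause (¬D ∨ ¬E) is falsified — contradiction.
Case E = False:
  Clause (E) is falsified — contradiction.
Both cases fail, so the formula is unsatisfiable.

UNSATISFIABLE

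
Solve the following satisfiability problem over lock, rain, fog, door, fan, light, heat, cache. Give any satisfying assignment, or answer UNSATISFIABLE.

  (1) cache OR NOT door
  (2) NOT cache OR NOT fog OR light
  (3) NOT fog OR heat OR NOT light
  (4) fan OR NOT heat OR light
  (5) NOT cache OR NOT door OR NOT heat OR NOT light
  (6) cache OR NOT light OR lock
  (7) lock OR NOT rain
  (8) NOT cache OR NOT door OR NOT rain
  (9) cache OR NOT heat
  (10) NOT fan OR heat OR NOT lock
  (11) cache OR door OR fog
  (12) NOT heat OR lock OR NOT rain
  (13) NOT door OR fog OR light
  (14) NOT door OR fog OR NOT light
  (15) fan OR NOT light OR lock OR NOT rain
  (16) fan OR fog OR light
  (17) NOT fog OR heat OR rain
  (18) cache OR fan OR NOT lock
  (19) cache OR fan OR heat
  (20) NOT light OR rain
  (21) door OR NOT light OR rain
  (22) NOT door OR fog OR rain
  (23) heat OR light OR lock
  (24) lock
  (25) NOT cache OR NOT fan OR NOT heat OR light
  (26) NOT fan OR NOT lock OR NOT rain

lock = True; rain = True; fog = False; door = False; fan = False; light = True; heat = True; cache = True

Unit clause (lock) forces lock = True.
Set rain = True.
  then (NOT fan OR NOT lock OR NOT rain) forces fan = False.
  then (cache OR fan OR NOT lock) forces cache = True.
  then (NOT cache OR NOT door OR NOT rain) forces door = False.
Set fog = False.
  then (fan OR fog OR light) forces light = True.
Set heat = True.
All clauses satisfied.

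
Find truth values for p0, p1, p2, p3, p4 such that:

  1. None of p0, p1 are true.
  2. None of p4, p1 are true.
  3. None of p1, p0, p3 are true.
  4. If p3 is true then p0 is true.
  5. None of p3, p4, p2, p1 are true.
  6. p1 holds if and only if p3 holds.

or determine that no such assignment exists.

p0 = False, p1 = False, p2 = False, p3 = False, p4 = False

  (1) {p0, p1}: 0 true — none ✓
  (2) {p4, p1}: 0 true — none ✓
  (3) {p1, p0, p3}: 0 true — none ✓
  (4) p3=F ⇒ p0: vacuous ✓
  (5) {p3, p4, p2, p1}: 0 true — none ✓
  (6) p1=F, p3=F — same ✓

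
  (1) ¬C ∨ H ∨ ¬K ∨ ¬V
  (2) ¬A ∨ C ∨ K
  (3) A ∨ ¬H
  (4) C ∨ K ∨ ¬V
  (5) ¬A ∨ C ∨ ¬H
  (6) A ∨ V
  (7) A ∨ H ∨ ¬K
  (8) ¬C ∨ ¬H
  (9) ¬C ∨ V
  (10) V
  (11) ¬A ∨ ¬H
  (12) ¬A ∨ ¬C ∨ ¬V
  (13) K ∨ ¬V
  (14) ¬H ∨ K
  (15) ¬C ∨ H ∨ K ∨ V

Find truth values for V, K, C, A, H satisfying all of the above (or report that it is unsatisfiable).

V=T, K=T, C=F, A=T, H=F

Unit clause (V) forces V = True.
In (K ∨ ¬V) only K is left, so K = True.
Try C = True:
  (¬C ∨ H ∨ ¬K ∨ ¬V) forces H = True.
  clause (¬C ∨ ¬H) is falsified — backtrack.
So C = False.
Set A = True.
  then (¬A ∨ C ∨ ¬H) forces H = False.
All clauses satisfied.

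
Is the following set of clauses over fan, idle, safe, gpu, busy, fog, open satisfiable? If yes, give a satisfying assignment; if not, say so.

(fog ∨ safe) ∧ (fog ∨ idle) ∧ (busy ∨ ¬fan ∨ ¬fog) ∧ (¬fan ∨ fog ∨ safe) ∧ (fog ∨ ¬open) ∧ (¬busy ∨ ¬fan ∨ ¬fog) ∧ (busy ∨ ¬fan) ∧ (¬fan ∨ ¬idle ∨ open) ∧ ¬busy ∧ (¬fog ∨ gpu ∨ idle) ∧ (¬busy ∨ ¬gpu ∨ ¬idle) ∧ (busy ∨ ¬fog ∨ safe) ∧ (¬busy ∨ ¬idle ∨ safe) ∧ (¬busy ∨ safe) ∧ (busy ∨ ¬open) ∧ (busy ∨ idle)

fan = False, idle = True, safe = True, gpu = False, busy = False, fog = True, open = False

Unit clause (¬busy) forces busy = False.
In (busy ∨ ¬open) only ¬open is left, so open = False.
In (busy ∨ idle) only idle is left, so idle = True.
In (busy ∨ ¬fan) only ¬fan is left, so fan = False.
Try safe = False:
  (fog ∨ safe) forces fog = True.
  clause (busy ∨ ¬fog ∨ safe) is falsified — backtrack.
So safe = True.
Set gpu = False.
Set fog = True.
All clauses satisfied.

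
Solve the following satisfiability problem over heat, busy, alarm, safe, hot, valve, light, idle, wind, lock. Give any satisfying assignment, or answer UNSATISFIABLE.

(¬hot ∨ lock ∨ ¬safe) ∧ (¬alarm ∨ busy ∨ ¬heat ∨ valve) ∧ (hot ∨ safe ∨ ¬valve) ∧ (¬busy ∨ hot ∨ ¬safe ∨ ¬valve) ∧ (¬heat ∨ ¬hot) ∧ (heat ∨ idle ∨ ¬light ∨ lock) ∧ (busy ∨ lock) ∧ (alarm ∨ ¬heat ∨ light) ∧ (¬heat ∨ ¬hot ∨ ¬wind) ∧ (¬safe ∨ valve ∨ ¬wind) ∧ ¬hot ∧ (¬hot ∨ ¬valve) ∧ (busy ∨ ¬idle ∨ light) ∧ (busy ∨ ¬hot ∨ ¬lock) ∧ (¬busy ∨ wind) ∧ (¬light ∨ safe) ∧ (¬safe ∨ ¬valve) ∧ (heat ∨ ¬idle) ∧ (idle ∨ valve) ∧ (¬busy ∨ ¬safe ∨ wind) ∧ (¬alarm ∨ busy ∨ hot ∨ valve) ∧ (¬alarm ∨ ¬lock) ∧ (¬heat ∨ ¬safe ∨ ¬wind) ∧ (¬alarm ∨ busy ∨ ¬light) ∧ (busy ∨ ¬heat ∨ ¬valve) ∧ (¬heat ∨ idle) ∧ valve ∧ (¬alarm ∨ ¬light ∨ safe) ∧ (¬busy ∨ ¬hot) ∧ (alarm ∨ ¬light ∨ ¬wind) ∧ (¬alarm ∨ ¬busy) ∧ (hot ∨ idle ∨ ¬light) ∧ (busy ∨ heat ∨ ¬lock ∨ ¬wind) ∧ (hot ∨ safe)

Case hot = True:
  Clause (¬hot) is falsified — contradiction.
Case hot = False:
  (valve) forces valve = True.
  (hot ∨ safe ∨ ¬valve) forces safe = True.
  Clause (¬safe ∨ ¬valve) is falsified — contradiction.
Both cases fail, so the formula is unsatisfiable.

Unsatisfiable — no assignment works.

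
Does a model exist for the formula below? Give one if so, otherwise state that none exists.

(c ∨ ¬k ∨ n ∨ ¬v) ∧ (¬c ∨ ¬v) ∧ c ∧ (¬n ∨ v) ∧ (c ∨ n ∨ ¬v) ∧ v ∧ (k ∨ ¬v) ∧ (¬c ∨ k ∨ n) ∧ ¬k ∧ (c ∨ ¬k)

Unsatisfiable — no assignment works.

Case v = True:
  (¬c ∨ ¬v) forces c = False.
  Clause (c) is falsified — contradiction.
Case v = False:
  Clause (v) is falsified — contradiction.
Both cases fail, so the formula is unsatisfiable.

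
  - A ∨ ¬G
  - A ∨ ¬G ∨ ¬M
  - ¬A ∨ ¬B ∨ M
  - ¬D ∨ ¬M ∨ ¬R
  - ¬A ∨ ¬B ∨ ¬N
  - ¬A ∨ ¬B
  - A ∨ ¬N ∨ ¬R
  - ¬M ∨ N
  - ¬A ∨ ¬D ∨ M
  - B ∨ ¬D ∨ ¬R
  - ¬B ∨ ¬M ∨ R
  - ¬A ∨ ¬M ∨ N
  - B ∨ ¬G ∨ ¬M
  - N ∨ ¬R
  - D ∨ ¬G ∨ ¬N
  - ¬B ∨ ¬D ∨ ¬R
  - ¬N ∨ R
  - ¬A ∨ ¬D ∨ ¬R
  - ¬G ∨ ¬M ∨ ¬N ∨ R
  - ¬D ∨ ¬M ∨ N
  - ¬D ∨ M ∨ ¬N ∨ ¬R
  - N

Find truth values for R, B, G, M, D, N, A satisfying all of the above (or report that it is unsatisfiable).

R = True; B = False; G = False; M = False; D = False; N = True; A = True

Unit clause (N) forces N = True.
In (¬N ∨ R) only R is left, so R = True.
In (A ∨ ¬N ∨ ¬R) only A is left, so A = True.
In (¬A ∨ ¬D ∨ ¬R) only ¬D is left, so D = False.
In (¬A ∨ ¬B ∨ ¬N) only ¬B is left, so B = False.
In (D ∨ ¬G ∨ ¬N) only ¬G is left, so G = False.
Set M = False.
All clauses satisfied.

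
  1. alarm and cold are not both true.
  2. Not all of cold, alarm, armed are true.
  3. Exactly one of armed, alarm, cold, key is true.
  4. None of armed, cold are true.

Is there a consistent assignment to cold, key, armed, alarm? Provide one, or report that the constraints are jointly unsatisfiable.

cold = False, key = True, armed = False, alarm = False

  (1) alarm=F, cold=F — not both ✓
  (2) {cold, alarm, armed}: 0/3 true — not all ✓
  (3) {armed, alarm, cold, key}: 1 true — exactly one ✓
  (4) {armed, cold}: 0 true — none ✓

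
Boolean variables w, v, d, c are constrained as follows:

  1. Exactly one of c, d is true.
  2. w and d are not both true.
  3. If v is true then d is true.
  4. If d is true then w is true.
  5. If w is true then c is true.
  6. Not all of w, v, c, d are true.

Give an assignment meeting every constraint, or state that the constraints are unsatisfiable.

w = True; v = False; d = False; c = True

  (1) {c, d}: 1 true — exactly one ✓
  (2) w=T, d=F — not both ✓
  (3) v=F ⇒ d: vacuous ✓
  (4) d=F ⇒ w: vacuous ✓
  (5) w=T ⇒ c: T ✓
  (6) {w, v, c, d}: 2/4 true — not all ✓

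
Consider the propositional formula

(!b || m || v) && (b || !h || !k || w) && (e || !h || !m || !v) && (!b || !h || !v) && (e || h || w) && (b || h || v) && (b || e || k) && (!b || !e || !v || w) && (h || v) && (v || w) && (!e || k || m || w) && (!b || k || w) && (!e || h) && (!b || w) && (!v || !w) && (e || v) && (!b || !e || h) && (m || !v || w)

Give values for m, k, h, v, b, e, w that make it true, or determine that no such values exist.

m: True; k: True; h: True; v: False; b: True; e: True; w: True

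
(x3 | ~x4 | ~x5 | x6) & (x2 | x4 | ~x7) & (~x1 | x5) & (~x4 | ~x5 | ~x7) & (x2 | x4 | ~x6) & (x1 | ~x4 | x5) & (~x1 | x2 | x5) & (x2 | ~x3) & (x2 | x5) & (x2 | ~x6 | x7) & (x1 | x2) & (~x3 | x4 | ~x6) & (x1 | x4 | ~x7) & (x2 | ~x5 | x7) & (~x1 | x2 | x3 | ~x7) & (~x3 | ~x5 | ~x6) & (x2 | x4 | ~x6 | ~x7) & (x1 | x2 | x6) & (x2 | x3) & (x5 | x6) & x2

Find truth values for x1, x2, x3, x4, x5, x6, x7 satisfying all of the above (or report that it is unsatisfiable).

x1 = True, x2 = True, x3 = False, x4 = False, x5 = True, x6 = True, x7 = False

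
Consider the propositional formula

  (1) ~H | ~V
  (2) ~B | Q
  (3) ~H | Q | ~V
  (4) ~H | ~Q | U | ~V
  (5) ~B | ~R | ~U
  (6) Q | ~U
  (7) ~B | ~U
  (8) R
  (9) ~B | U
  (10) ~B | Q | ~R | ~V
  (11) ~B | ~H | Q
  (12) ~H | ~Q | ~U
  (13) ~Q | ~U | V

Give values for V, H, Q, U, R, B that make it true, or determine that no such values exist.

Unit clause (R) forces R = True.
Set V = True.
  then (~H | ~V) forces H = False.
Set Q = True.
Set U = True.
  then (~B | ~R | ~U) forces B = False.
All clauses satisfied.

V = True; H = False; Q = True; U = True; R = True; B = False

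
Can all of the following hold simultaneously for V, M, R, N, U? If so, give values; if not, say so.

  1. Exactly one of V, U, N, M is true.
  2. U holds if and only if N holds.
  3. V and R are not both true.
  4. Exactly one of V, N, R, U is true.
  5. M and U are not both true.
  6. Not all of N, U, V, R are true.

V = True, M = False, R = False, N = False, U = False

  (1) {V, U, N, M}: 1 true — exactly one ✓
  (2) U=F, N=F — same ✓
  (3) V=T, R=F — not both ✓
  (4) {V, N, R, U}: 1 true — exactly one ✓
  (5) M=F, U=F — not both ✓
  (6) {N, U, V, R}: 1/4 true — not all ✓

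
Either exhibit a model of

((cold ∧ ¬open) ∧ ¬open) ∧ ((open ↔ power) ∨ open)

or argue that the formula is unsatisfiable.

cold = True, power = False, open = False

  (cold ∧ ¬open) ∧ ¬open = True
    cold ∧ ¬open = True
      ¬open = True
    ¬open = True
  (open ↔ power) ∨ open = True
    open ↔ power = True
Both conjuncts True, so the formula holds.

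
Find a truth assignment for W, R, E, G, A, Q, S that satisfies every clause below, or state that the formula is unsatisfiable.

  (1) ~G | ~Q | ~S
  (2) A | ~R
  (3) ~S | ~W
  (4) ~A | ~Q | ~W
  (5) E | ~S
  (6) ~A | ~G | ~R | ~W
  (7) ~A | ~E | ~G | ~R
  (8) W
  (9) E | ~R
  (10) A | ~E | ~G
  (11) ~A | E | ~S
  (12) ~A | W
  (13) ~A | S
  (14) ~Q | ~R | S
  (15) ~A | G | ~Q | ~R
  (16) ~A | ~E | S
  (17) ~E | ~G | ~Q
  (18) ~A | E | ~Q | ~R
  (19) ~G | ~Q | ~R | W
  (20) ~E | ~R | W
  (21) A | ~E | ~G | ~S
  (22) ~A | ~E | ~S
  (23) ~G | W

W=T, R=F, E=F, G=F, A=F, Q=T, S=F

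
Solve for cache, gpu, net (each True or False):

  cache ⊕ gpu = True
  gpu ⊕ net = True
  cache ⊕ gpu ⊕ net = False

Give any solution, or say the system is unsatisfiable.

cache = True; gpu = False; net = True

cache ⊕ gpu = T ⊕ F = True ✓
gpu ⊕ net = F ⊕ T = True ✓
cache ⊕ gpu ⊕ net = T ⊕ F ⊕ T = False ✓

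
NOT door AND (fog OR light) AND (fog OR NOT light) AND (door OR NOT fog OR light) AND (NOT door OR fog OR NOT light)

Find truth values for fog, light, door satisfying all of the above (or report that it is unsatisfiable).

Unit clause (NOT door) forces door = False.
Try fog = False:
  (fog OR light) forces light = True.
  clause (fog OR NOT light) is falsified — backtrack.
So fog = True.
  then (door OR NOT fog OR light) forces light = True.
Check each clause:
  (NOT door): NOT door holds.
  (fog OR light): fog holds.
  (fog OR NOT light): fog holds.
  (door OR NOT fog OR light): light holds.
  (NOT door OR fog OR NOT light): NOT door holds.
All clauses satisfied.

fog = True, light = True, door = False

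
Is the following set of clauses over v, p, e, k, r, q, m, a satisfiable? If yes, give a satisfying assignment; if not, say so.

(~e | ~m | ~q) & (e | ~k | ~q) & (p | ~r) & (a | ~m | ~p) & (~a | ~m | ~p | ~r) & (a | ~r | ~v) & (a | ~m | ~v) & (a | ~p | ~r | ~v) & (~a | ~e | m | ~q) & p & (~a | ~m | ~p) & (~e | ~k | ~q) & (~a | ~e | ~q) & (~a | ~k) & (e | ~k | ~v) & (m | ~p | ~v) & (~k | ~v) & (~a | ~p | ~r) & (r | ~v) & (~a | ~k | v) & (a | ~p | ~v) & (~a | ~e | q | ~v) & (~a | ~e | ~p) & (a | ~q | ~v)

Unit clause (p) forces p = True.
Try v = True:
  (m | ~p | ~v) forces m = True.
  (a | ~m | ~p) forces a = True.
  clause (~a | ~m | ~p) is falsified — backtrack.
So v = False.
Set e = False.
Set k = False.
Set r = True.
  then (~a | ~p | ~r) forces a = False.
  then (a | ~m | ~p) forces m = False.
Set q = True.
All clauses satisfied.

v = False, p = True, e = False, k = False, r = True, q = True, m = False, a = False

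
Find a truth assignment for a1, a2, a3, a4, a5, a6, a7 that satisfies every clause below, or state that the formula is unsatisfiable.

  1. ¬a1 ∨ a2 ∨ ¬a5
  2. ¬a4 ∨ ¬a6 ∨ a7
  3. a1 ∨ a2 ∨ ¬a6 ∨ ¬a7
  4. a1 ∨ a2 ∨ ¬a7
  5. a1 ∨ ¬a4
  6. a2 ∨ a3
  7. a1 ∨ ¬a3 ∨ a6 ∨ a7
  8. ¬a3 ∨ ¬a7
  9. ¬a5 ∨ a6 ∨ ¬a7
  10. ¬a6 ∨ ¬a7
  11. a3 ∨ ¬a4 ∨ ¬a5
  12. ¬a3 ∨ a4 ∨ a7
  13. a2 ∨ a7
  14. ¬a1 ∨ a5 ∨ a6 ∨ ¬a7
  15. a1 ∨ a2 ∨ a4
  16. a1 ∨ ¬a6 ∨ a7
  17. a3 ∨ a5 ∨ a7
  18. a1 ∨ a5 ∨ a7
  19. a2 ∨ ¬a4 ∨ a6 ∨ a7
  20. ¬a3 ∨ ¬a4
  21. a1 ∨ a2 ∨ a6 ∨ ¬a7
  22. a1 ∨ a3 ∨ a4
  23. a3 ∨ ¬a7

Try a1 = False:
  (a1 ∨ ¬a4) forces a4 = False.
  (a1 ∨ a2 ∨ a4) forces a2 = True.
  (a1 ∨ a3 ∨ a4) forces a3 = True.
  (¬a3 ∨ ¬a7) forces a7 = False.
  clause (¬a3 ∨ a4 ∨ a7) is falsified — backtrack.
So a1 = True.
Set a2 = True.
Set a3 = False.
  then (a3 ∨ ¬a7) forces a7 = False.
  then (a3 ∨ a5 ∨ a7) forces a5 = True.
  then (a3 ∨ ¬a4 ∨ ¬a5) forces a4 = False.
Set a6 = True.
All clauses satisfied.

a1 = True, a2 = True, a3 = False, a4 = False, a5 = True, a6 = True, a7 = False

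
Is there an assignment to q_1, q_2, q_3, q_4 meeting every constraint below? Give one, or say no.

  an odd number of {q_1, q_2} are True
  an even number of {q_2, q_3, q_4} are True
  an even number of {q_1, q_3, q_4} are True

Adding constraints 1, 2, 3 mod 2: every variable appears an even number of times on the left, so the left side is 0.
But the right sides sum to 1 (mod 2). 0 ≠ 1 — the system is inconsistent.

UNSATISFIABLE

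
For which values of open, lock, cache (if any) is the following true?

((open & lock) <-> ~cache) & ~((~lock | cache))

open=T, lock=T, cache=F

  (open & lock) <-> ~cache = True
    open & lock = True
    ~cache = True
  ~((~lock | cache)) = True
    ~lock | cache = False
      ~lock = False
Both conjuncts True, so the formula holds.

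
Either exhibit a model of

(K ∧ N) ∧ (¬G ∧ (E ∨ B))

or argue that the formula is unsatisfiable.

K=T, N=T, B=F, E=T, G=F

  K ∧ N = True
  ¬G ∧ (E ∨ B) = True
    ¬G = True
    E ∨ B = True
Both conjuncts True, so the formula holds.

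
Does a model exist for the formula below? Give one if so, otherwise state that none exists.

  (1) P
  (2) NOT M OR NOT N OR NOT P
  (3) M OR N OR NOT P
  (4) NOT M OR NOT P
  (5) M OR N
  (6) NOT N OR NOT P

Case P = True:
  (NOT M OR NOT P) forces M = False.
  (M OR N OR NOT P) forces N = True.
  Clause (NOT N OR NOT P) is falsified — contradiction.
Case P = False:
  Clause (P) is falsified — contradiction.
Both cases fail, so the formula is unsatisfiable.

UNSATISFIABLE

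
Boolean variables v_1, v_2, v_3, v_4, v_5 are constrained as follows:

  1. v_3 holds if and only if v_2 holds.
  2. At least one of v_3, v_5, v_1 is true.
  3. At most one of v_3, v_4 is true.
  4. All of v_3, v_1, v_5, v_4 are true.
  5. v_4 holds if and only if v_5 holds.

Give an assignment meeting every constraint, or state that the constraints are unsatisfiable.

Case v_4 = True:
  (3) with v_4=T forces v_3 = False.
  Constraint (4) is violated (v_3=F) — contradiction.
Case v_4 = False:
  Constraint (4) is violated (v_4=F) — contradiction.
Both cases fail — unsatisfiable.

Unsatisfiable — no assignment works.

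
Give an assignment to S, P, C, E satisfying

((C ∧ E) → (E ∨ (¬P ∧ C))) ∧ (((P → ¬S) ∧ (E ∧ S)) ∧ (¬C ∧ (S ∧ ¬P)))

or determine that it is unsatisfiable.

S = True; P = False; C = False; E = True

  (C ∧ E) → (E ∨ (¬P ∧ C)) = True
    C ∧ E = False
    E ∨ (¬P ∧ C) = True
      ¬P ∧ C = False
        ¬P = True
  ((P → ¬S) ∧ (E ∧ S)) ∧ (¬C ∧ (S ∧ ¬P)) = True
    (P → ¬S) ∧ (E ∧ S) = True
      P → ¬S = True
        ¬S = False
      E ∧ S = True
    ¬C ∧ (S ∧ ¬P) = True
      ¬C = True
      S ∧ ¬P = True
        ¬P = True
Both conjuncts True, so the formula holds.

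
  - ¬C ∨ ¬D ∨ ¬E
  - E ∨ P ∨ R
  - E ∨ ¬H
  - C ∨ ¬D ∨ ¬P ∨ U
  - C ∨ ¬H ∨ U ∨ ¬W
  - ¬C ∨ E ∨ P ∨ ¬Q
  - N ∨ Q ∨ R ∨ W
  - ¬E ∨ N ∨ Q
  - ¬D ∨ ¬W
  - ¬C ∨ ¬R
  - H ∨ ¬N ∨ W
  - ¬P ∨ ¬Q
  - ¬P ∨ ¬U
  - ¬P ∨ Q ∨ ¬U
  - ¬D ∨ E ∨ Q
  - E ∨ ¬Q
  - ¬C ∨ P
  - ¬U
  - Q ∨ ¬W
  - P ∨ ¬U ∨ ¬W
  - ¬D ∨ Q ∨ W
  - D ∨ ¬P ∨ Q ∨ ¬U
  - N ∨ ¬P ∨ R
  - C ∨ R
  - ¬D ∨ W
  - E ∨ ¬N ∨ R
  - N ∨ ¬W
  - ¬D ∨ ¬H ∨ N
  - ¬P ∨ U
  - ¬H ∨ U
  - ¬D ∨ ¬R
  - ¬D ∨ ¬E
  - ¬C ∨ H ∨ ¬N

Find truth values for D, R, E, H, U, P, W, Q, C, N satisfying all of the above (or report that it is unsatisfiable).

D = False, R = True, E = False, H = False, U = False, P = False, W = False, Q = False, C = False, N = False

Unit clause (¬U) forces U = False.
In (¬P ∨ U) only ¬P is left, so P = False.
In (¬H ∨ U) only ¬H is left, so H = False.
In (¬C ∨ P) only ¬C is left, so C = False.
In (C ∨ R) only R is left, so R = True.
In (¬D ∨ ¬R) only ¬D is left, so D = False.
Set E = False.
  then (E ∨ ¬Q) forces Q = False.
  then (Q ∨ ¬W) forces W = False.
  then (H ∨ ¬N ∨ W) forces N = False.
All clauses satisfied.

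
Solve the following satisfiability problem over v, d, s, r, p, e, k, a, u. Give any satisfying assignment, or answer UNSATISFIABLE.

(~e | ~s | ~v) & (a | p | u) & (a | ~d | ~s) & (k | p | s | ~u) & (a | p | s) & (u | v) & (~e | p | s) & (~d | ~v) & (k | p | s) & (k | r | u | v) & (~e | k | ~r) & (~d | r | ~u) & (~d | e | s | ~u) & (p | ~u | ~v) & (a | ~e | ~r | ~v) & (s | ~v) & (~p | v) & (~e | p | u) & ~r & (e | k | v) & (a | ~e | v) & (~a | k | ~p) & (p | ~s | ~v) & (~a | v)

v=T, d=F, s=T, r=F, p=T, e=F, k=T, a=F, u=F

Unit clause (~r) forces r = False.
Set v = True.
  then (~d | ~v) forces d = False.
  then (s | ~v) forces s = True.
  then (p | ~s | ~v) forces p = True.
  then (~e | ~s | ~v) forces e = False.
Set k = True.
Set a = False.
Set u = False.
All clauses satisfied.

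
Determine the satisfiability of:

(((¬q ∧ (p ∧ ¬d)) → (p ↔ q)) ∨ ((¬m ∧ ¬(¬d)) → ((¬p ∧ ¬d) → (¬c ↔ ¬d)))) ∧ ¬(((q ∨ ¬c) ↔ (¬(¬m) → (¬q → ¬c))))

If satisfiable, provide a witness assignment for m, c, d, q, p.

m = False, c = True, d = False, q = False, p = False

  ((¬q ∧ (p ∧ ¬d)) → (p ↔ q)) ∨ ((¬m ∧ ¬(¬d)) → ((¬p ∧ ¬d) → (¬c ↔ ¬d))) = True
    (¬q ∧ (p ∧ ¬d)) → (p ↔ q) = True
      ¬q ∧ (p ∧ ¬d) = False
        ¬q = True
        p ∧ ¬d = False
          ¬d = True
      p ↔ q = True
    (¬m ∧ ¬(¬d)) → ((¬p ∧ ¬d) → (¬c ↔ ¬d)) = True
      ¬m ∧ ¬(¬d) = False
        ¬m = True
        ¬(¬d) = False
          ¬d = True
      (¬p ∧ ¬d) → (¬c ↔ ¬d) = False
        ¬p ∧ ¬d = True
          ¬p = True
          ¬d = True
        ¬c ↔ ¬d = False
          ¬c = False
          ¬d = True
  ¬(((q ∨ ¬c) ↔ (¬(¬m) → (¬q → ¬c)))) = True
    (q ∨ ¬c) ↔ (¬(¬m) → (¬q → ¬c)) = False
      q ∨ ¬c = False
        ¬c = False
      ¬(¬m) → (¬q → ¬c) = True
        ¬(¬m) = False
          ¬m = True
        ¬q → ¬c = False
          ¬q = True
          ¬c = False
Both conjuncts True, so the formula holds.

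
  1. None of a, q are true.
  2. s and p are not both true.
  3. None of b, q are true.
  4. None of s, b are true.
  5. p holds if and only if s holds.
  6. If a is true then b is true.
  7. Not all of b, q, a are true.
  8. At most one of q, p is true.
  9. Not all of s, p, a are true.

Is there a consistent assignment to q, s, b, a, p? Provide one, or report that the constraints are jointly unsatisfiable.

q=F, s=F, b=F, a=F, p=F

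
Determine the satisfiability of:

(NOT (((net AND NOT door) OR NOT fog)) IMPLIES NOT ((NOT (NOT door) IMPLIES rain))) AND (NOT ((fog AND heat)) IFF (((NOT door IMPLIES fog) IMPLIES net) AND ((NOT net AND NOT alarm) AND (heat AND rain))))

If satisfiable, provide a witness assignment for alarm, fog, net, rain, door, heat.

alarm=T; fog=T; net=T; rain=F; door=T; heat=T

  NOT (((net AND NOT door) OR NOT fog)) IMPLIES NOT ((NOT (NOT door) IMPLIES rain)) = True
    NOT (((net AND NOT door) OR NOT fog)) = True
      (net AND NOT door) OR NOT fog = False
        net AND NOT door = False
          NOT door = False
        NOT fog = False
    NOT ((NOT (NOT door) IMPLIES rain)) = True
      NOT (NOT door) IMPLIES rain = False
        NOT (NOT door) = True
          NOT door = False
  NOT ((fog AND heat)) IFF (((NOT door IMPLIES fog) IMPLIES net) AND ((NOT net AND NOT alarm) AND (heat AND rain))) = True
    NOT ((fog AND heat)) = False
      fog AND heat = True
    ((NOT door IMPLIES fog) IMPLIES net) AND ((NOT net AND NOT alarm) AND (heat AND rain)) = False
      (NOT door IMPLIES fog) IMPLIES net = True
        NOT door IMPLIES fog = True
          NOT door = False
      (NOT net AND NOT alarm) AND (heat AND rain) = False
        NOT net AND NOT alarm = False
          NOT net = False
          NOT alarm = False
        heat AND rain = False
Both conjuncts True, so the formula holds.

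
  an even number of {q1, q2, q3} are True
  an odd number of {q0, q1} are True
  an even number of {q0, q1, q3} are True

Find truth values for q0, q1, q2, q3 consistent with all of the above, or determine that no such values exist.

q0 = False, q1 = True, q2 = False, q3 = True

{q1, q2, q3}: 2 true → even ✓
{q0, q1}: 1 true → odd ✓
{q0, q1, q3}: 2 true → even ✓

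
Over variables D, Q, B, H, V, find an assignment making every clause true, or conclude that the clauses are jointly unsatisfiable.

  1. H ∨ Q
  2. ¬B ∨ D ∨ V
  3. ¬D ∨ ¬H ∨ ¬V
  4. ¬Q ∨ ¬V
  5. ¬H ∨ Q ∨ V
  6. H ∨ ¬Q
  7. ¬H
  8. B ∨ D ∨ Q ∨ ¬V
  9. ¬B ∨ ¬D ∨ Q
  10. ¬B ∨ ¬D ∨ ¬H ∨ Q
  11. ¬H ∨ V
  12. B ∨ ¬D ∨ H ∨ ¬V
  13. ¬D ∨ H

UNSATISFIABLE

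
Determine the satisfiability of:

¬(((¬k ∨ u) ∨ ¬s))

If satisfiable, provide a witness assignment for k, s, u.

k = True, s = True, u = False

  ¬(((¬k ∨ u) ∨ ¬s)) = True
    (¬k ∨ u) ∨ ¬s = False
      ¬k ∨ u = False
        ¬k = False
      ¬s = False
The formula evaluates to True.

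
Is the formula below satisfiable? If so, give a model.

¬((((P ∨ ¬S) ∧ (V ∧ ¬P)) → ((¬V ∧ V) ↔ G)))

G: True; S: False; V: True; P: False

  ¬((((P ∨ ¬S) ∧ (V ∧ ¬P)) → ((¬V ∧ V) ↔ G))) = True
    ((P ∨ ¬S) ∧ (V ∧ ¬P)) → ((¬V ∧ V) ↔ G) = False
      (P ∨ ¬S) ∧ (V ∧ ¬P) = True
        P ∨ ¬S = True
          ¬S = True
        V ∧ ¬P = True
          ¬P = True
      (¬V ∧ V) ↔ G = False
        ¬V ∧ V = False
          ¬V = False
The formula evaluates to True.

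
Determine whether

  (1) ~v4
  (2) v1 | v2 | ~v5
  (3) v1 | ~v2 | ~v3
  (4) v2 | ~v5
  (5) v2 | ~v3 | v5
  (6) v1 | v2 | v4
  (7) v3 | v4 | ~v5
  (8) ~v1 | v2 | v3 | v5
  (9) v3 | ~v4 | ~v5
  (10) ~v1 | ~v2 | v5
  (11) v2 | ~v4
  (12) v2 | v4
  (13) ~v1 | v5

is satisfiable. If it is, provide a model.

Unit clause (~v4) forces v4 = False.
In (v2 | v4) only v2 is left, so v2 = True.
Set v1 = True.
  then (~v1 | ~v2 | v5) forces v5 = True.
  then (v3 | v4 | ~v5) forces v3 = True.
All clauses satisfied.

v1 = True, v2 = True, v3 = True, v4 = False, v5 = True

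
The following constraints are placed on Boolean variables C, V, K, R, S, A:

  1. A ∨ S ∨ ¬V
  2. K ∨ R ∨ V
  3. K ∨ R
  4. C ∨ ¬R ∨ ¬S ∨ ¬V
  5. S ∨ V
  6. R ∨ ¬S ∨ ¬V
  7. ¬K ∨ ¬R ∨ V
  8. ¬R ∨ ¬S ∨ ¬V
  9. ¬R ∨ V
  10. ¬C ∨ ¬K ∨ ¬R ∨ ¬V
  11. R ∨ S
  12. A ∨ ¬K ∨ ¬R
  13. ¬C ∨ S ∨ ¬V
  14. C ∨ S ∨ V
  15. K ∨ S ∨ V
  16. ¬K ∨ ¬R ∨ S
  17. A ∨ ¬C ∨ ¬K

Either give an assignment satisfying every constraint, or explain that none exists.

C=F, V=F, K=T, R=F, S=T, A=T

Set C = False.
Set V = False.
  then (S ∨ V) forces S = True.
  then (¬R ∨ V) forces R = False.
  then (K ∨ R ∨ V) forces K = True.
Set A = True.
All clauses satisfied.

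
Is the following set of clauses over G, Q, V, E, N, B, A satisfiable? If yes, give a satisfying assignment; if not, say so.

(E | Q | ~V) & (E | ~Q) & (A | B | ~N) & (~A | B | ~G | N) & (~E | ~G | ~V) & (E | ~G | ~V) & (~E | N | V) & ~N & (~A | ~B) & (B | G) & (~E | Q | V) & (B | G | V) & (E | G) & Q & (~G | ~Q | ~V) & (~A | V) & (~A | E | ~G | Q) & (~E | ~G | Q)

G = False; Q = True; V = True; E = True; N = False; B = True; A = False

Unit clause (~N) forces N = False.
Unit clause (Q) forces Q = True.
In (E | ~Q) only E is left, so E = True.
In (~E | N | V) only V is left, so V = True.
In (~G | ~Q | ~V) only ~G is left, so G = False.
In (B | G) only B is left, so B = True.
In (~A | ~B) only ~A is left, so A = False.
All clauses satisfied.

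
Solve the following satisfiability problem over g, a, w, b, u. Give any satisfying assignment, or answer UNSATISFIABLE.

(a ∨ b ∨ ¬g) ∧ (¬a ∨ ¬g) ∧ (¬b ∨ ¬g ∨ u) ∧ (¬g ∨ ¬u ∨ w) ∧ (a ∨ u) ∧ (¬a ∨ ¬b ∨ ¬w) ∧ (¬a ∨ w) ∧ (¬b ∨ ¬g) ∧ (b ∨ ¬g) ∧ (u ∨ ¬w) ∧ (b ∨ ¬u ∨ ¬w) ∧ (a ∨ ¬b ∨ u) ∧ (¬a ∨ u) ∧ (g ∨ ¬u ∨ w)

Try g = True:
  (¬a ∨ ¬g) forces a = False.
  (a ∨ b ∨ ¬g) forces b = True.
  clause (¬b ∨ ¬g) is falsified — backtrack.
So g = False.
Set a = False.
  then (a ∨ u) forces u = True.
  then (g ∨ ¬u ∨ w) forces w = True.
  then (b ∨ ¬u ∨ ¬w) forces b = True.
All clauses satisfied.

g = False, a = False, w = True, b = True, u = True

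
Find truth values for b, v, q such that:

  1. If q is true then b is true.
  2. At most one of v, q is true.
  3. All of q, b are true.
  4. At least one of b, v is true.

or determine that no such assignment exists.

b: True; v: False; q: True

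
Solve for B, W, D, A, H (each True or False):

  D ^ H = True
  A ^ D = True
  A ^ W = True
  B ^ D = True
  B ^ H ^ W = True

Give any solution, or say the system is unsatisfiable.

B = False, W = True, D = True, A = False, H = False

D ^ H = T ^ F = True ✓
A ^ D = F ^ T = True ✓
A ^ W = F ^ T = True ✓
B ^ D = F ^ T = True ✓
B ^ H ^ W = F ^ F ^ T = True ✓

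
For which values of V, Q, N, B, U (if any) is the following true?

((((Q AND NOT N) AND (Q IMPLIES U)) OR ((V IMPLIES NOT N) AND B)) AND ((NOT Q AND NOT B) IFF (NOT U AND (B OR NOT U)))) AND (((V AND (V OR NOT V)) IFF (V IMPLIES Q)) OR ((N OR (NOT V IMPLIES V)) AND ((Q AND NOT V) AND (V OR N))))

V: False, Q: True, N: True, B: True, U: True

  (((Q AND NOT N) AND (Q IMPLIES U)) OR ((V IMPLIES NOT N) AND B)) AND ((NOT Q AND NOT B) IFF (NOT U AND (B OR NOT U))) = True
    ((Q AND NOT N) AND (Q IMPLIES U)) OR ((V IMPLIES NOT N) AND B) = True
      (Q AND NOT N) AND (Q IMPLIES U) = False
        Q AND NOT N = False
          NOT N = False
        Q IMPLIES U = True
      (V IMPLIES NOT N) AND B = True
        V IMPLIES NOT N = True
          NOT N = False
    (NOT Q AND NOT B) IFF (NOT U AND (B OR NOT U)) = True
      NOT Q AND NOT B = False
        NOT Q = False
        NOT B = False
      NOT U AND (B OR NOT U) = False
        NOT U = False
        B OR NOT U = True
          NOT U = False
  ((V AND (V OR NOT V)) IFF (V IMPLIES Q)) OR ((N OR (NOT V IMPLIES V)) AND ((Q AND NOT V) AND (V OR N))) = True
    (V AND (V OR NOT V)) IFF (V IMPLIES Q) = False
      V AND (V OR NOT V) = False
        V OR NOT V = True
          NOT V = True
      V IMPLIES Q = True
    (N OR (NOT V IMPLIES V)) AND ((Q AND NOT V) AND (V OR N)) = True
      N OR (NOT V IMPLIES V) = True
        NOT V IMPLIES V = False
          NOT V = True
      (Q AND NOT V) AND (V OR N) = True
        Q AND NOT V = True
          NOT V = True
        V OR N = True
Both conjuncts True, so the formula holds.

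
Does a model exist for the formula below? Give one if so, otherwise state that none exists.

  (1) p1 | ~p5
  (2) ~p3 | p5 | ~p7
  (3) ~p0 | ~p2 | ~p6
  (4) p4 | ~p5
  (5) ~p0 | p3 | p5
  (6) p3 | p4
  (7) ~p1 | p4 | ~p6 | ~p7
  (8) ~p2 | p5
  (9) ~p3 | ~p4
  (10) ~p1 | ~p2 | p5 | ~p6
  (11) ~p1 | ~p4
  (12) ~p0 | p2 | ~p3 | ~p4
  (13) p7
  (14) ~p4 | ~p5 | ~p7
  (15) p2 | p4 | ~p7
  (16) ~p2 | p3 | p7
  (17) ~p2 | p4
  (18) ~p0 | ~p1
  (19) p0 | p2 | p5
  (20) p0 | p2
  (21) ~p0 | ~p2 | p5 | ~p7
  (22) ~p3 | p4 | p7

Case p5 = True:
  (p1 | ~p5) forces p1 = True.
  (p4 | ~p5) forces p4 = True.
  Clause (~p1 | ~p4) is falsified — contradiction.
Case p5 = False:
  (~p2 | p5) forces p2 = False.
  (p7) forces p7 = True.
  (~p3 | p5 | ~p7) forces p3 = False.
  (~p0 | p3 | p5) forces p0 = False.
  Clause (p0 | p2 | p5) is falsified — contradiction.
Both cases fail, so the formula is unsatisfiable.

No satisfying assignment exists.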